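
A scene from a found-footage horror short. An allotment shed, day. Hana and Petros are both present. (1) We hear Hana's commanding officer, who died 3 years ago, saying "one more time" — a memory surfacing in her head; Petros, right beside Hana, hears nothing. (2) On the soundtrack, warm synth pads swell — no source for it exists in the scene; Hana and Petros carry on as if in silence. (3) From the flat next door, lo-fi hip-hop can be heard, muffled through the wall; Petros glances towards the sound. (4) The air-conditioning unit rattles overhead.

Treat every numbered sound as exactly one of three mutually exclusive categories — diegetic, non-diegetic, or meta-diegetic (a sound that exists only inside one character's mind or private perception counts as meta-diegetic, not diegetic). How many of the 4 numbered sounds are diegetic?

(1) is meta-diegetic: it's Hana's recollection rendered as sound; the other character can't hear it.
(2) score with no on-screen or off-screen source; it exists for the audience alone → non-diegetic.
(3) it's coming from the flat next door — a location within the story world — and Petros reacts → diegetic.
(4) it's the actual ambient sound of the location → diegetic.
So 2 of the 4 are diegetic: (3), (4).

2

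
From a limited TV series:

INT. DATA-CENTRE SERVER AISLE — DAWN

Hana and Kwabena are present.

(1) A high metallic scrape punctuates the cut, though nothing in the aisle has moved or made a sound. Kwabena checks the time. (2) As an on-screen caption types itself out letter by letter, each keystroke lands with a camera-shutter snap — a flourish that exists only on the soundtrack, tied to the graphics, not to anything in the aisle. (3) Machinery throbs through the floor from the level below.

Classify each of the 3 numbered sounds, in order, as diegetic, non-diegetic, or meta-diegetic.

non-diegetic, non-diegetic, diegetic

Sound (1): nothing in the scene produces it; it's an accent added for the audience, so non-diegetic.
(2) is non-diegetic: sound married to a title/caption — outside the diegesis by definition.
(3) it's the actual ambient sound of the location → diegetic.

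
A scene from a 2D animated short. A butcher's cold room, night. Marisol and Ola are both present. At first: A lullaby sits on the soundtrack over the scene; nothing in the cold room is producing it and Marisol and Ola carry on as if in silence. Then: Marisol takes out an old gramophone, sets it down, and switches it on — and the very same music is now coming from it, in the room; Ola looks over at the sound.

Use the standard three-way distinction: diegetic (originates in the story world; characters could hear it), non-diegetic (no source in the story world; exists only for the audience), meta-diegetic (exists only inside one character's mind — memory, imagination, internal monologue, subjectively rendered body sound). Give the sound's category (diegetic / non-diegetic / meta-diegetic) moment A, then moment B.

non-diegetic, diegetic

Moment A: no in-world source exists and no character can hear it — underscore → non-diegetic.
Moment B: an old gramophone is now a real source in the story world and the characters hear it → diegetic.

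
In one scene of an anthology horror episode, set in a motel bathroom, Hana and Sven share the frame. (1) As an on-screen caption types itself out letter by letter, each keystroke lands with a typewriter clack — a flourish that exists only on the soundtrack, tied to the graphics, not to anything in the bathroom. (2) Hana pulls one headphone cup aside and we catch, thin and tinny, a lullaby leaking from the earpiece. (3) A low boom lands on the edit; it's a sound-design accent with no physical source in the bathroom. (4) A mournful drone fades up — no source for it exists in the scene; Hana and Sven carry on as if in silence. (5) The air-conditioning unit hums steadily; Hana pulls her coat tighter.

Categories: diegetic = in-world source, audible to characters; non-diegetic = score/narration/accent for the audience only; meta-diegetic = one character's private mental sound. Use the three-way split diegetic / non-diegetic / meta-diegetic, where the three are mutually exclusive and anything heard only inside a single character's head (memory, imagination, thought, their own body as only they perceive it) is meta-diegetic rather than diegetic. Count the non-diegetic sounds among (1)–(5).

3

(1) sound married to a title/caption — outside the diegesis by definition → non-diegetic.
(2) it's leaking from a physical pair of headphones in the scene → diegetic.
(3) is non-diegetic: nothing in the scene produces it; it's an accent added for the audience.
(4) is non-diegetic: score with no on-screen or off-screen source; it exists for the audience alone.
(5) is diegetic: the air-conditioning unit is part of the location's real environment.
So 3 of the 5 are non-diegetic: (1), (3), (4).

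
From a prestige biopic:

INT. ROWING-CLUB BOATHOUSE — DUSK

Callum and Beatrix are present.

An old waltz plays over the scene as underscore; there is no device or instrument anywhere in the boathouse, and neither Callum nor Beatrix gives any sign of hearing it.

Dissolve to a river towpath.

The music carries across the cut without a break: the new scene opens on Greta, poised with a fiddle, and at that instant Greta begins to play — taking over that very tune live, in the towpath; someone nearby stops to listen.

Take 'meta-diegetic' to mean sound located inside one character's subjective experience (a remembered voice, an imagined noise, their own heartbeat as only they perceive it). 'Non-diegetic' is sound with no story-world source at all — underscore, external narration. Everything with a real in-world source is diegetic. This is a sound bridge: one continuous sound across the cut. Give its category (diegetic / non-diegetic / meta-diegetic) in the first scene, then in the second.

Scene one: there's no in-world source anywhere and no character hears it — underscore for the audience only → non-diegetic.
Scene two: from the moment Greta starts playing, the tune is being performed on a fiddle inside the story world and another character hears it → diegetic.

non-diegetic, diegetic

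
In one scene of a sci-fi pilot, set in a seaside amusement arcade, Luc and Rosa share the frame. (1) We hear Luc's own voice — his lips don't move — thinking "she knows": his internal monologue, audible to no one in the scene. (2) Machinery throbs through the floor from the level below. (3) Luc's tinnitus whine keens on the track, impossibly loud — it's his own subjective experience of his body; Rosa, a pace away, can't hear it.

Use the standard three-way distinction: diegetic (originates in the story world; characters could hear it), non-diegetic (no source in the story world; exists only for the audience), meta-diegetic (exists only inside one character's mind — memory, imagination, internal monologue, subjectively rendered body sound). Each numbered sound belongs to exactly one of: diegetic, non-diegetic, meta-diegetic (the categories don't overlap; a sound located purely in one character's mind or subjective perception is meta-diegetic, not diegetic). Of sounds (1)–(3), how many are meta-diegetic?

2

Sound (1): internal monologue — inside Luc's mind, not spoken into the scene, so meta-diegetic.
Sound (2): ambient/room sound belonging to the story's physical space, so diegetic.
(3) it's Luc's internal bodily sensation rendered as sound; only Luc 'hears' it → meta-diegetic.
So 2 of the 3 are meta-diegetic: (1), (3).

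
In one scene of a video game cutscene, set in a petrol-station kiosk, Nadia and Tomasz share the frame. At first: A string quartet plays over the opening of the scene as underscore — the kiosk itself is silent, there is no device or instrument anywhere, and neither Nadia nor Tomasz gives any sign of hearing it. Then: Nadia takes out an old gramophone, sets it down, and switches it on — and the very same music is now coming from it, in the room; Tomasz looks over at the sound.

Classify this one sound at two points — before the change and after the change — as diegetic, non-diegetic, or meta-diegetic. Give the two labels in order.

non-diegetic, diegetic

Before the change: no in-world source exists and no character can hear it — underscore → non-diegetic.
After the change: an old gramophone is now a real source in the story world and the characters hear it → diegetic.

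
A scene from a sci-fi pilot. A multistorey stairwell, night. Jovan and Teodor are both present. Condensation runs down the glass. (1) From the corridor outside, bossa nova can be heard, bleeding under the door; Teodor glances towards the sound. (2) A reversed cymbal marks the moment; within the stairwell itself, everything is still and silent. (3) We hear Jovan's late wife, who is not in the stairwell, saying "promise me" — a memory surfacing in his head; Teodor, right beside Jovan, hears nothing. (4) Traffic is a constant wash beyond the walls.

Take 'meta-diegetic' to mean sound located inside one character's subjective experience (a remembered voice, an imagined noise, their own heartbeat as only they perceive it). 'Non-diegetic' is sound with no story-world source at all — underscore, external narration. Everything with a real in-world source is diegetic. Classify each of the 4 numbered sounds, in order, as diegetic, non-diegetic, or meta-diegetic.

diegetic, non-diegetic, meta-diegetic, diegetic

(1) the music has an off-screen but real-world source and a character hears it → diegetic.
(2) nothing in the scene produces it; it's an accent added for the audience → non-diegetic.
(3) is meta-diegetic: a remembered line, private to Jovan — not present in the room, not audible to Teodor.
Sound (4): traffic is part of the location's real environment, so diegetic.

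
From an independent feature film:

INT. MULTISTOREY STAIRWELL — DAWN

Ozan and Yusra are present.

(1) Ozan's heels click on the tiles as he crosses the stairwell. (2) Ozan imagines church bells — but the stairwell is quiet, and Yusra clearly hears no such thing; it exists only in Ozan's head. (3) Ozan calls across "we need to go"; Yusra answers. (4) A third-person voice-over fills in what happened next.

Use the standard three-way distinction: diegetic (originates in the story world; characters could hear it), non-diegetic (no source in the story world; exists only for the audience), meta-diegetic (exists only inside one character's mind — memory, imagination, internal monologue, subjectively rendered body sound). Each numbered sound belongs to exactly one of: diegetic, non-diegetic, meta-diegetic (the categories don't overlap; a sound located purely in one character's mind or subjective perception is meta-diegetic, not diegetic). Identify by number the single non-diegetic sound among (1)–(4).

4

(1) Ozan's footsteps are produced in the story world → diegetic.
(2) the sound is imagined by Ozan; nothing in the story world is producing it and Yusra can't hear it → meta-diegetic.
(3) is diegetic: spoken by a character present in the story world.
(4) is non-diegetic: external voice-over — not a character, not heard by anyone in the scene.
Only (4) is non-diegetic.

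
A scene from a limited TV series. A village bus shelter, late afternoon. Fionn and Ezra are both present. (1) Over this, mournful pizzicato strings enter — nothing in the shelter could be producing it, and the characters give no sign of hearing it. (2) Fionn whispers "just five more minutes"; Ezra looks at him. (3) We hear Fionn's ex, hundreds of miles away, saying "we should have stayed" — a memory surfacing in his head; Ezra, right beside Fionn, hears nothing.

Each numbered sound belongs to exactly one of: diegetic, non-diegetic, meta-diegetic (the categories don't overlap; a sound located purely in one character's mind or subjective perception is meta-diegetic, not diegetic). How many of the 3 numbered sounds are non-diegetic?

(1) is non-diegetic: nothing in the shelter produces it and the characters don't hear it — pure soundtrack.
(2) is diegetic: Fionn is a character speaking aloud in the scene.
Sound (3): the voice is a memory playing only inside Fionn's mind; Ezra can't hear it, so meta-diegetic.
So 1 of the 3 is non-diegetic: (1).

1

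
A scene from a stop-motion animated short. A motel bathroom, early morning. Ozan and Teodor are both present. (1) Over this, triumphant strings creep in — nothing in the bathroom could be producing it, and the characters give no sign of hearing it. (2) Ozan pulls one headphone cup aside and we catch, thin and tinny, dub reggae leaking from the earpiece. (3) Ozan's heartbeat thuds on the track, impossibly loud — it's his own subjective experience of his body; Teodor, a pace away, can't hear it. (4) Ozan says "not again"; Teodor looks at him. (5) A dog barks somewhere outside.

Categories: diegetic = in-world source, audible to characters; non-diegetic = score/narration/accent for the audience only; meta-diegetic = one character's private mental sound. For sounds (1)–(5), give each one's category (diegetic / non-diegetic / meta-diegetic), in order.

Sound (1): nothing in the bathroom produces it and the characters don't hear it — pure soundtrack, so non-diegetic.
Sound (2): it's leaking from a physical pair of headphones in the scene, so diegetic.
(3) is meta-diegetic: a subjective body sound — Ozan's private perception, inaudible to Teodor.
Sound (4): on-screen dialogue — Ozan speaks and Teodor is there to hear, so diegetic.
(5) the sound comes from a dog physically present in the location → diegetic.

non-diegetic, diegetic, meta-diegetic, diegetic, diegetic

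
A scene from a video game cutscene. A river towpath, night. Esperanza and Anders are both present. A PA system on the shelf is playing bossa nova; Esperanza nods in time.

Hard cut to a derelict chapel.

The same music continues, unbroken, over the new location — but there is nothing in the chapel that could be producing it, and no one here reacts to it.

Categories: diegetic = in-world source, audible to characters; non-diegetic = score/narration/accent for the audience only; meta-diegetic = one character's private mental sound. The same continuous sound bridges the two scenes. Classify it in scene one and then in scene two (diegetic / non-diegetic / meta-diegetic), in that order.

Scene one: a PA system is an on-screen source and Esperanza reacts to it → diegetic.
Scene two: there is no source in the chapel and no one hears it — it's now underscore → non-diegetic.

diegetic, non-diegetic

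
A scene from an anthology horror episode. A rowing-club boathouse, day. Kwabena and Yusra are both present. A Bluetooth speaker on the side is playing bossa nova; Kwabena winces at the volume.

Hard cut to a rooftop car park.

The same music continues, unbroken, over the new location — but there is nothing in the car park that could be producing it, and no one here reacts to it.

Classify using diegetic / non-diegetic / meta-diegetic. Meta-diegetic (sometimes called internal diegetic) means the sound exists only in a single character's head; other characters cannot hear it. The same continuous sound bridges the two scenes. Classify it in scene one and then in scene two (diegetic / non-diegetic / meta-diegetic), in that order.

Scene one: a Bluetooth speaker is an on-screen source and Kwabena reacts to it → diegetic.
Scene two: there is no source in the car park and no one hears it — it's now underscore → non-diegetic.

diegetic, non-diegetic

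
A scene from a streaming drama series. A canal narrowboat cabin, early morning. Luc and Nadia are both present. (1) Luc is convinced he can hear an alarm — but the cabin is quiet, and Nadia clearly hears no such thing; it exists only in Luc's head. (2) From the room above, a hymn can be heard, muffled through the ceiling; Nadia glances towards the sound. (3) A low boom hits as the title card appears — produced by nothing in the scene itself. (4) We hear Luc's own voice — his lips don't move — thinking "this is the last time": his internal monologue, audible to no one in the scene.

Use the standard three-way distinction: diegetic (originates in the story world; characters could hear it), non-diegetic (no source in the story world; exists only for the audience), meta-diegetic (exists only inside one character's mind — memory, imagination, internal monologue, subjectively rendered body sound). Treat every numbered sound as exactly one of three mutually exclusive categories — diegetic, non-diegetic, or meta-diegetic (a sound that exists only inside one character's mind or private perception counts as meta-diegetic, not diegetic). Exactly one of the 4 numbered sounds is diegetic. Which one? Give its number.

(1) Luc alone 'hears' it — an imagined sound, not present in the space → meta-diegetic.
(2) is diegetic: the music has an off-screen but real-world source and a character hears it.
(3) it's a sound-design accent with no in-world source; no one in the scene can hear it → non-diegetic.
(4) is meta-diegetic: Luc's thought-voice: a private mental sound no other character can hear.
Only (2) is diegetic.

2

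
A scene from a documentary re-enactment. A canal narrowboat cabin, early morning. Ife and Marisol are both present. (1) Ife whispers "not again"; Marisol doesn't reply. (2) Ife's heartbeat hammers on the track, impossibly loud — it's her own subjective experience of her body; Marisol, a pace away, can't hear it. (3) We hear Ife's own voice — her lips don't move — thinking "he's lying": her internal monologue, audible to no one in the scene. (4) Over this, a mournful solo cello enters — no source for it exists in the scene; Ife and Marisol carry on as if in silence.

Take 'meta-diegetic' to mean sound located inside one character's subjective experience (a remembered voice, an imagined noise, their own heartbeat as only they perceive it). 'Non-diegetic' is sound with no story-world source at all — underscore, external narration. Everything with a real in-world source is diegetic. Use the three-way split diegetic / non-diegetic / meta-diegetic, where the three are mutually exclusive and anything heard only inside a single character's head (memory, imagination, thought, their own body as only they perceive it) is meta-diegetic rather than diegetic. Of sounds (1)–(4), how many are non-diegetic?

(1) is diegetic: Ife is a character speaking aloud in the scene.
(2) is meta-diegetic: it's Ife's internal bodily sensation rendered as sound; only Ife 'hears' it.
Sound (3): Ife's thought-voice: a private mental sound no other character can hear, so meta-diegetic.
(4) is non-diegetic: it has no source in the story world and no character can hear it — it's underscore.
Non-diegetic: (4) — that's 1.

1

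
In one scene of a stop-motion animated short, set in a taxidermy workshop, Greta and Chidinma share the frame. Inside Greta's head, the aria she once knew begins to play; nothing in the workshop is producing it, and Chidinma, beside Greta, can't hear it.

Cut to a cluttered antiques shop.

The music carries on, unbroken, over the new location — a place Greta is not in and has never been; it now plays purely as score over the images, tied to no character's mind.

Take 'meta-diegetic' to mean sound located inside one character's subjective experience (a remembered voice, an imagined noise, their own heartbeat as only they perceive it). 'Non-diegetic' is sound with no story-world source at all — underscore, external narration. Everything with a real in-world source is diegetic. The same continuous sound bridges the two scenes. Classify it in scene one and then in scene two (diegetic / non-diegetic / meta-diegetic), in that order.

meta-diegetic, non-diegetic

Scene one: the music exists only inside Greta's mind; Chidinma can't hear it → meta-diegetic.
Scene two: it's detached from Greta entirely and plays over unrelated images with no in-world source — conventional underscore → non-diegetic.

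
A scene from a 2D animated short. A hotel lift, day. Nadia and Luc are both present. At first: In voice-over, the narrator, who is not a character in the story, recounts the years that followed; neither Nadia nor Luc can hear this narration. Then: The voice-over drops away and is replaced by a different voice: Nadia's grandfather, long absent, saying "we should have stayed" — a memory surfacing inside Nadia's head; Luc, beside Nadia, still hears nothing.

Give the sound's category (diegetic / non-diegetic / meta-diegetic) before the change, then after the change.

non-diegetic, meta-diegetic

Before the change: the external narrator addresses only the audience — outside the story world → non-diegetic.
After the change: the replacement voice is a memory inside Nadia's mind specifically → meta-diegetic.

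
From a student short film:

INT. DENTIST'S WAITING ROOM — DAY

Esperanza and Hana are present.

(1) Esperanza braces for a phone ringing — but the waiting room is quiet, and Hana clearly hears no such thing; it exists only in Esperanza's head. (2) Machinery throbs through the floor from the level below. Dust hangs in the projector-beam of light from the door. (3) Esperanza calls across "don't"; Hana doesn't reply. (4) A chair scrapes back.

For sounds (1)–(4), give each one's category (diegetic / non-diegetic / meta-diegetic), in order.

Sound (1): the sound is imagined by Esperanza; nothing in the story world is producing it and Hana can't hear it, so meta-diegetic.
Sound (2): machinery is part of the location's real environment, so diegetic.
(3) is diegetic: on-screen dialogue — Esperanza speaks and Hana is there to hear.
Sound (4): a chair is a real object/event in the scene's world, so diegetic.

meta-diegetic, diegetic, diegetic, diegetic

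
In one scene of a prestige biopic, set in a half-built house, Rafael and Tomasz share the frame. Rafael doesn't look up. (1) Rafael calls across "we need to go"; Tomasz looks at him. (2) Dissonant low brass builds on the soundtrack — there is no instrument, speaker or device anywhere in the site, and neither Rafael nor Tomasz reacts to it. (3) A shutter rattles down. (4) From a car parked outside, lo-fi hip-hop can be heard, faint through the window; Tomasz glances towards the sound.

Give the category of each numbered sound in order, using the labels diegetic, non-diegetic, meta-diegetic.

diegetic, non-diegetic, diegetic, diegetic

(1) Rafael is a character speaking aloud in the scene → diegetic.
(2) nothing in the site produces it and the characters don't hear it — pure soundtrack → non-diegetic.
Sound (3): an in-world source (a shutter); characters could hear it, so diegetic.
(4) it's coming from a car parked outside — a location within the story world — and Tomasz reacts → diegetic.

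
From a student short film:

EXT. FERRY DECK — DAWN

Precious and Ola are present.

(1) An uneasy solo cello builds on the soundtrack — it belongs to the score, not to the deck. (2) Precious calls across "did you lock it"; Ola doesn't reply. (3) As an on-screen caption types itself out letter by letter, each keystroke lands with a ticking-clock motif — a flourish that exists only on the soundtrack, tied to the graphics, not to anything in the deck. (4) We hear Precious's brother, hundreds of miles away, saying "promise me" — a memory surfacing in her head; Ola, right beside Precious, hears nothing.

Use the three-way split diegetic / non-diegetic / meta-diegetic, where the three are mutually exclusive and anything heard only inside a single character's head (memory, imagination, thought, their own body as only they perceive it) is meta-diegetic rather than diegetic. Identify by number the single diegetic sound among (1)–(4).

(1) it has no source in the story world and no character can hear it — it's underscore → non-diegetic.
(2) on-screen dialogue — Precious speaks and Ola is there to hear → diegetic.
Sound (3): the caption isn't part of the story world, so neither is the sound tied to it, so non-diegetic.
Sound (4): a remembered line, private to Precious — not present in the room, not audible to Ola, so meta-diegetic.
Only (2) is diegetic.

2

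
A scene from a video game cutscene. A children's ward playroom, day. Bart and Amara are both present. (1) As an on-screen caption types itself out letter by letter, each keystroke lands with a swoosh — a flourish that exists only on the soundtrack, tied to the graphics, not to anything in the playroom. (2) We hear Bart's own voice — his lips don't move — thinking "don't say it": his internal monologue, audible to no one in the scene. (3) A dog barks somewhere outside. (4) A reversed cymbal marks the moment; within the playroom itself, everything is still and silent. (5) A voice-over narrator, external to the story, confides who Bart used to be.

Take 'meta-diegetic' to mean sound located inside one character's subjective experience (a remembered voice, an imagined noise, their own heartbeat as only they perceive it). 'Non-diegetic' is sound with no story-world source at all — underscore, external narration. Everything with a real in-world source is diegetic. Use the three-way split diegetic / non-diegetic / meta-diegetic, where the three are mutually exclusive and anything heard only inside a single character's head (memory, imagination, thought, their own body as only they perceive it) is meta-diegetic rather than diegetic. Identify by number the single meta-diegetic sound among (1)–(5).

Sound (1): sound married to a title/caption — outside the diegesis by definition, so non-diegetic.
(2) is meta-diegetic: Bart's thought-voice: a private mental sound no other character can hear.
(3) is diegetic: an in-world source (a dog); characters could hear it.
Sound (4): nothing in the scene produces it; it's an accent added for the audience, so non-diegetic.
(5) commentary laid over the scene from outside the fiction → non-diegetic.
Only (2) is meta-diegetic.

2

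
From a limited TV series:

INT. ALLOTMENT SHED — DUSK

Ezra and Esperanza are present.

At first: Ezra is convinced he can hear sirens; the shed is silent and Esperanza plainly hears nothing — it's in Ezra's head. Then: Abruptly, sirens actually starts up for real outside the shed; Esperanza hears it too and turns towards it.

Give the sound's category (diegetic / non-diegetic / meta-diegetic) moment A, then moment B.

meta-diegetic, diegetic

Moment A: only Ezra 'hears' it — imagined, in his mind → meta-diegetic.
Moment B: now there's a real external source and Esperanza hears it too — in the story world → diegetic.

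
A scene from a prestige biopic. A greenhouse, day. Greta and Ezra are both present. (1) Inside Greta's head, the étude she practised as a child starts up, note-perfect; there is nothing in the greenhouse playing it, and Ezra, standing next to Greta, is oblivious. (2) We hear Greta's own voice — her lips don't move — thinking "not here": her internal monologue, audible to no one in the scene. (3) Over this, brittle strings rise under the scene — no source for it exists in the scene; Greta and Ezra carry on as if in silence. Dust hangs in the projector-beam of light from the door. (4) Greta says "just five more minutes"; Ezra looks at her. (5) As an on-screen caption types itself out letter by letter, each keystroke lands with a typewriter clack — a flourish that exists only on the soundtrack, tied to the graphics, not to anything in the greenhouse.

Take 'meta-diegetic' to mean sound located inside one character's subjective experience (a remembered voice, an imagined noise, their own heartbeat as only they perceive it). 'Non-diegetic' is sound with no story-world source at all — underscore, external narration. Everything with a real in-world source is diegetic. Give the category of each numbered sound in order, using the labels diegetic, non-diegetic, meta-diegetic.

meta-diegetic, meta-diegetic, non-diegetic, diegetic, non-diegetic

(1) is meta-diegetic: it lives in Greta's subjectivity, not in the greenhouse.
Sound (2): internal monologue — inside Greta's mind, not spoken into the scene, so meta-diegetic.
(3) it has no source in the story world and no character can hear it — it's underscore → non-diegetic.
(4) on-screen dialogue — Greta speaks and Ezra is there to hear → diegetic.
(5) is non-diegetic: the caption isn't part of the story world, so neither is the sound tied to it.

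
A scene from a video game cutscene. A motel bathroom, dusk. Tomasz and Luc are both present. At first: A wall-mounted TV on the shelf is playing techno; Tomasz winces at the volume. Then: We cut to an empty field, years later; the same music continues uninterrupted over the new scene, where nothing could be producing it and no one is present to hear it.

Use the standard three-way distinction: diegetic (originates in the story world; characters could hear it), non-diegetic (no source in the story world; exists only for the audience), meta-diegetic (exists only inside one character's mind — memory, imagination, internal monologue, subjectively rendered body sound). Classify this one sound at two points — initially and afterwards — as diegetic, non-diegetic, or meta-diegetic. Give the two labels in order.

diegetic, non-diegetic

Initially: a wall-mounted TV is a real in-scene source and Tomasz reacts to it → diegetic.
Afterwards: there is no longer any in-world source and no one can hear it — it has become underscore → non-diegetic.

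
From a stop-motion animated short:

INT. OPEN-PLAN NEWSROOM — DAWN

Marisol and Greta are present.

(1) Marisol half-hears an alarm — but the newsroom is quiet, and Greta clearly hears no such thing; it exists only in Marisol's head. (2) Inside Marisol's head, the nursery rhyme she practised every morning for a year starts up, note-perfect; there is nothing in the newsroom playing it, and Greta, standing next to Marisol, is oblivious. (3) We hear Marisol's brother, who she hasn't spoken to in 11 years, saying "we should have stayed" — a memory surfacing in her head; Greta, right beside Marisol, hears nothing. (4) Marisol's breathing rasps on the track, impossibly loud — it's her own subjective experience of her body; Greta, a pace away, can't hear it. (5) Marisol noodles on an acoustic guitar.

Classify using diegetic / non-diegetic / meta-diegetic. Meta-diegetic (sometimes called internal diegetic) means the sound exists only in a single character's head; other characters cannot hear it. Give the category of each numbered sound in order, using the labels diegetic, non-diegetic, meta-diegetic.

(1) Marisol alone 'hears' it — an imagined sound, not present in the space → meta-diegetic.
(2) remembered music, private to Marisol — Greta is oblivious because it isn't in the room → meta-diegetic.
Sound (3): the voice is a memory playing only inside Marisol's mind; Greta can't hear it, so meta-diegetic.
(4) it's Marisol's internal bodily sensation rendered as sound; only Marisol 'hears' it → meta-diegetic.
(5) a character is playing an acoustic guitar on screen → diegetic.

meta-diegetic, meta-diegetic, meta-diegetic, meta-diegetic, diegetic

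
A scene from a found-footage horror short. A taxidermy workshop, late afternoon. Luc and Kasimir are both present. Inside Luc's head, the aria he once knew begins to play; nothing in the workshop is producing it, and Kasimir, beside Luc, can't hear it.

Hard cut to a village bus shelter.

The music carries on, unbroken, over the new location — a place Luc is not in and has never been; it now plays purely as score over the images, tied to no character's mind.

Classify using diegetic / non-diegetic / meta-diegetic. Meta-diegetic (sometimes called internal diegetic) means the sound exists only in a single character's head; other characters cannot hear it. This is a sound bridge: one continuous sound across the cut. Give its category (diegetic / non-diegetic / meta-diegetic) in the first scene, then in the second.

meta-diegetic, non-diegetic

Scene one: the music exists only inside Luc's mind; Kasimir can't hear it → meta-diegetic.
Scene two: it's detached from Luc entirely and plays over unrelated images with no in-world source — conventional underscore → non-diegetic.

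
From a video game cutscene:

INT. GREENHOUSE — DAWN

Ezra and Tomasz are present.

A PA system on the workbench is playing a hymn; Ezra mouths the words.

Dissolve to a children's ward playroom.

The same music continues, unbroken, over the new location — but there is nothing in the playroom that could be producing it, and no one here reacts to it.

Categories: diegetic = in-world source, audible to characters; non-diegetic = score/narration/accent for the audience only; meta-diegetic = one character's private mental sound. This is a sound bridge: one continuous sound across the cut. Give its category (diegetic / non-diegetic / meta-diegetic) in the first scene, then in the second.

diegetic, non-diegetic

Scene one: a PA system is an on-screen source and Ezra reacts to it → diegetic.
Scene two: there is no source in the playroom and no one hears it — it's now underscore → non-diegetic.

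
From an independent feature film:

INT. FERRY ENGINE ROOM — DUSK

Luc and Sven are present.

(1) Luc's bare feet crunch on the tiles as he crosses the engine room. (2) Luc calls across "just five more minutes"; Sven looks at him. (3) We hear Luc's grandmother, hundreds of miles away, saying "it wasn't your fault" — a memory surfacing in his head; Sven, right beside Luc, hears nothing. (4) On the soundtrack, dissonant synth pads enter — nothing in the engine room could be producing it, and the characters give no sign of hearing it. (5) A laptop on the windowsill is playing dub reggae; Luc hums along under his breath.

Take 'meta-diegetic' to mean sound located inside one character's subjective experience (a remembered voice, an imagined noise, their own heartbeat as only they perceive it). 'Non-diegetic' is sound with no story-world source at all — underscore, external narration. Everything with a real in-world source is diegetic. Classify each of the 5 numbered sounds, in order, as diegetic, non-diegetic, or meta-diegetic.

(1) a character's body making contact with the set — an in-world sound → diegetic.
(2) spoken by a character present in the story world → diegetic.
(3) is meta-diegetic: the voice is a memory playing only inside Luc's mind; Sven can't hear it.
(4) score with no on-screen or off-screen source; it exists for the audience alone → non-diegetic.
(5) the music comes from an on-screen device that Luc responds to → diegetic.

diegetic, diegetic, meta-diegetic, non-diegetic, diegetic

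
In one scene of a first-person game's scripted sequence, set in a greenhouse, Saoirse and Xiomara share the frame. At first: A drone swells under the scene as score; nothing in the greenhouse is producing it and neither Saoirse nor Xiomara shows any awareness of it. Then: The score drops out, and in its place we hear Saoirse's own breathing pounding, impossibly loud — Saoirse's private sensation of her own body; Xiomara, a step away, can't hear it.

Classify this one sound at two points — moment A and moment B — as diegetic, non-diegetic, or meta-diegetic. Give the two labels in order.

Moment A: underscore with no in-world source, inaudible to the characters → non-diegetic.
Moment B: the body sound is Saoirse's subjective perception alone — Xiomara can't hear it → meta-diegetic.

non-diegetic, meta-diegetic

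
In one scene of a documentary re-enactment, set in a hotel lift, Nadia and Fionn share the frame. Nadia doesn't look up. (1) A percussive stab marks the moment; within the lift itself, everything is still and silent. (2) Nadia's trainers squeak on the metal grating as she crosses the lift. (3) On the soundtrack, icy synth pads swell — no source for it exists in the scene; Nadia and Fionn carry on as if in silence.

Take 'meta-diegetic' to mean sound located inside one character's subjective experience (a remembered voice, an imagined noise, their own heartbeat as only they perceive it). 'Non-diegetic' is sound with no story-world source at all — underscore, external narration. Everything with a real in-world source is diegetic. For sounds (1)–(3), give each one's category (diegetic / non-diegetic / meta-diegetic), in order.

(1) nothing in the scene produces it; it's an accent added for the audience → non-diegetic.
(2) it's the physical sound of Nadia moving in the space → diegetic.
Sound (3): it has no source in the story world and no character can hear it — it's underscore, so non-diegetic.

non-diegetic, diegetic, non-diegetic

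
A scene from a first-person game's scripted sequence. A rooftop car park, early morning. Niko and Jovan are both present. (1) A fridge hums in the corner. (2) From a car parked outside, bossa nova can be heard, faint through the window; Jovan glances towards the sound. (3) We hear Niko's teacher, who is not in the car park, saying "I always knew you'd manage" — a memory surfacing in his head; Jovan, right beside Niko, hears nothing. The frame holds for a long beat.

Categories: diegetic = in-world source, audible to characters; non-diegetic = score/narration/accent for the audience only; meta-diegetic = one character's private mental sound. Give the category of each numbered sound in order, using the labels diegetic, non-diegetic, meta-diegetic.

(1) a fridge is part of the location's real environment → diegetic.
Sound (2): the music has an off-screen but real-world source and a character hears it, so diegetic.
(3) it's Niko's recollection rendered as sound; the other character can't hear it → meta-diegetic.

diegetic, diegetic, meta-diegetic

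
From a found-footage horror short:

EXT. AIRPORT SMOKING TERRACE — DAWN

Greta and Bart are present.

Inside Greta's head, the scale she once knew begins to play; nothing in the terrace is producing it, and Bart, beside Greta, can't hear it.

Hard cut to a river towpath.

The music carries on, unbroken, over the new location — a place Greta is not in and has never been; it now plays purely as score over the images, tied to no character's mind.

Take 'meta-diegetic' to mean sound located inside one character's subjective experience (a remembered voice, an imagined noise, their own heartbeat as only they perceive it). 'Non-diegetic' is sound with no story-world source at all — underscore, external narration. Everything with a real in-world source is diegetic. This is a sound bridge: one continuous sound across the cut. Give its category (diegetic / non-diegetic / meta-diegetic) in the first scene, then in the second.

meta-diegetic, non-diegetic

Scene one: the music exists only inside Greta's mind; Bart can't hear it → meta-diegetic.
Scene two: it's detached from Greta entirely and plays over unrelated images with no in-world source — conventional underscore → non-diegetic.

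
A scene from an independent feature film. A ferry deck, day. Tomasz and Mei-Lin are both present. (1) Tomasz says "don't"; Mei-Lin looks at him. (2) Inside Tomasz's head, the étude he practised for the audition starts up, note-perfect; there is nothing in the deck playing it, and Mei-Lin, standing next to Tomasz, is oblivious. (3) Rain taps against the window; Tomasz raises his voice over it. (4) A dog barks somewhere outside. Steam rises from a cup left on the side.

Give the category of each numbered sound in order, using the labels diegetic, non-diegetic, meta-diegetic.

(1) is diegetic: Tomasz is a character speaking aloud in the scene.
(2) is meta-diegetic: remembered music, private to Tomasz — Mei-Lin is oblivious because it isn't in the room.
(3) is diegetic: rain is part of the location's real environment.
(4) is diegetic: an in-world source (a dog); characters could hear it.

diegetic, meta-diegetic, diegetic, diegetic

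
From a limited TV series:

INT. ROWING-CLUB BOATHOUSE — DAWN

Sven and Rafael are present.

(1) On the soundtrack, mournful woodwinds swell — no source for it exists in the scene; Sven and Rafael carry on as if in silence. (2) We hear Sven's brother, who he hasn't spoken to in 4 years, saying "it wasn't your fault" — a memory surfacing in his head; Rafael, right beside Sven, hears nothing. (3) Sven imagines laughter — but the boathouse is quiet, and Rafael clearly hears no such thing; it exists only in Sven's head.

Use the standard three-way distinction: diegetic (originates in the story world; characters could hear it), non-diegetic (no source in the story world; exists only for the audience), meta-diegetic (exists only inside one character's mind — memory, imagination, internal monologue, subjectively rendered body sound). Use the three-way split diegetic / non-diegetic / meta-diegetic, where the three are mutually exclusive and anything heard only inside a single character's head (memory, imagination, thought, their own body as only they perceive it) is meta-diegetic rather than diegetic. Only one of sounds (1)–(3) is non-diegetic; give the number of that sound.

Sound (1): score with no on-screen or off-screen source; it exists for the audience alone, so non-diegetic.
(2) is meta-diegetic: the voice is a memory playing only inside Sven's mind; Rafael can't hear it.
(3) the sound is imagined by Sven; nothing in the story world is producing it and Rafael can't hear it → meta-diegetic.
Only (1) is non-diegetic.

1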